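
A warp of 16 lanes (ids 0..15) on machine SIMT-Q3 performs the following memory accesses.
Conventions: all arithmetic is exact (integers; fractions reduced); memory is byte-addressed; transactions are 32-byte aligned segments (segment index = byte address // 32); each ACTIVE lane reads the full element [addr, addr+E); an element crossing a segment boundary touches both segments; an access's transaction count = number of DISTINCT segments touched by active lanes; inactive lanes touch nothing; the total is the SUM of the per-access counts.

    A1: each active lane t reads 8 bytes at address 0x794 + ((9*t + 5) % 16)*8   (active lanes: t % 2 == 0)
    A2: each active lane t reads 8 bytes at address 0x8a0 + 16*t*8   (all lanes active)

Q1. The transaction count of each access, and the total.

A1: 5 transactions
A2: 16 transactions

Answer: 5,16; total 21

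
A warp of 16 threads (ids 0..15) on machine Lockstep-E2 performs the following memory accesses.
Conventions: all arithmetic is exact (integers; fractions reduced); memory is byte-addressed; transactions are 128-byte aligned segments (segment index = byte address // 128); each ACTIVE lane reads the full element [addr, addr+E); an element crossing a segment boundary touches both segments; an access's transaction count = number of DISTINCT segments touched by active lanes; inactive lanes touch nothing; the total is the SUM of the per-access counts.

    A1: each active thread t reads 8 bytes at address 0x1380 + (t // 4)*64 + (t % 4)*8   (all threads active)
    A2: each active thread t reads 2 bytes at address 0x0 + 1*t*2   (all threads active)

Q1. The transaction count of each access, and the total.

A1: 2 transactions
A2: 1 transaction

Answer: 2,1; total 3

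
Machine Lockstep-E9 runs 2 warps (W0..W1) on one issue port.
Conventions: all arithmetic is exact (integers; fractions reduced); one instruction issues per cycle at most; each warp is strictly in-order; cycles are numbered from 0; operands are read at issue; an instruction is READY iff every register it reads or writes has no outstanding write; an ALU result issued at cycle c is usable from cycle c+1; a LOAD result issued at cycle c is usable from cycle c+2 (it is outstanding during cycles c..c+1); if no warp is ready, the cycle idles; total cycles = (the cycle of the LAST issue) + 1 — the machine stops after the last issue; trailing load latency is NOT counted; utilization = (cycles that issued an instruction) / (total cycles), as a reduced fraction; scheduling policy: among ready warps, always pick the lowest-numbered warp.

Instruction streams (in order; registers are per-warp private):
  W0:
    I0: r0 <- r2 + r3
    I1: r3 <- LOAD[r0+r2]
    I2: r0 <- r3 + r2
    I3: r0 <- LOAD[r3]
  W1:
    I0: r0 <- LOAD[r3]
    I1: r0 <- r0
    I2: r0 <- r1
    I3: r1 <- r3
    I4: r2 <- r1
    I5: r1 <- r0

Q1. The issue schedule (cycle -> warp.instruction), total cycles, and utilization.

cycle 0: W0.I0
cycle 1: W0.I1
cycle 2: W1.I0
cycle 3: W0.I2
cycle 4: W0.I3
cycle 5: W1.I1
cycle 6: W1.I2
cycle 7: W1.I3
cycle 8: W1.I4
cycle 9: W1.I5

Answer: 10 cycles, utilization 1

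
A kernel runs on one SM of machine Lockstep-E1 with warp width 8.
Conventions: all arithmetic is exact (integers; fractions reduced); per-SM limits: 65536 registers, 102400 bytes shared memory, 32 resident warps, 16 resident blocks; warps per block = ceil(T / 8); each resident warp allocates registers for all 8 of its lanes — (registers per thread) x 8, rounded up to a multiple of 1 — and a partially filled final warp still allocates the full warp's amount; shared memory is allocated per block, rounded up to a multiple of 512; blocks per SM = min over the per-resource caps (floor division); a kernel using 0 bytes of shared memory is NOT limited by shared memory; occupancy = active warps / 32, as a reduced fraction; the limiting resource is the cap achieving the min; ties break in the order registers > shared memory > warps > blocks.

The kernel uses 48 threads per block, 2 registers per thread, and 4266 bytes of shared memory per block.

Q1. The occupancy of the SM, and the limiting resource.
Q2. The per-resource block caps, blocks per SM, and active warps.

Answer: occupancy 15/16, limited by warps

registers: 682 blocks
shared memory: 22 blocks
warps: 5 blocks
blocks: 16 blocks

Answer: 5 blocks, 30 active warps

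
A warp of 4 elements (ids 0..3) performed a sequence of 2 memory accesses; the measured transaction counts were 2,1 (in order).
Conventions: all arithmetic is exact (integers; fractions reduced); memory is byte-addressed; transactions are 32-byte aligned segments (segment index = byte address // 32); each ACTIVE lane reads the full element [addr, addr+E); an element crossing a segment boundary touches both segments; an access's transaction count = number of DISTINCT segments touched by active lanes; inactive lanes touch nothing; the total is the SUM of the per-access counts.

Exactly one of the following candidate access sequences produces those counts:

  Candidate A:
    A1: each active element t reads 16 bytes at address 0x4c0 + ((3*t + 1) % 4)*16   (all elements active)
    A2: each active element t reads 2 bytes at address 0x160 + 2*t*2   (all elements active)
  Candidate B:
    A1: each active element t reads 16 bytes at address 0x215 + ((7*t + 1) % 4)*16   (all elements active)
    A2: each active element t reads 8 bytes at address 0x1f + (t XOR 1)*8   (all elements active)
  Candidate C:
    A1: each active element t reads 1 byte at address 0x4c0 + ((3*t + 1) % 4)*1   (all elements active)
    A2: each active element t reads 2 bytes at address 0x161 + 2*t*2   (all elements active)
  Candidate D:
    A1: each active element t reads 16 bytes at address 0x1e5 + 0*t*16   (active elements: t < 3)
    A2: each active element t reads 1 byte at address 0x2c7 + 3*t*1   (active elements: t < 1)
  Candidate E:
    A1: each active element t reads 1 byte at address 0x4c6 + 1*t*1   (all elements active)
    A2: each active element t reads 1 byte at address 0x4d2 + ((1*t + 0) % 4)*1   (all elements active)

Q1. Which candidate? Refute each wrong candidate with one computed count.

B: A1 gives 3 transactions, not 2
C: A1 gives 1 transaction, not 2
D: A1 gives 1 transaction, not 2
E: A1 gives 1 transaction, not 2
A: all counts match (2,1)

Answer: A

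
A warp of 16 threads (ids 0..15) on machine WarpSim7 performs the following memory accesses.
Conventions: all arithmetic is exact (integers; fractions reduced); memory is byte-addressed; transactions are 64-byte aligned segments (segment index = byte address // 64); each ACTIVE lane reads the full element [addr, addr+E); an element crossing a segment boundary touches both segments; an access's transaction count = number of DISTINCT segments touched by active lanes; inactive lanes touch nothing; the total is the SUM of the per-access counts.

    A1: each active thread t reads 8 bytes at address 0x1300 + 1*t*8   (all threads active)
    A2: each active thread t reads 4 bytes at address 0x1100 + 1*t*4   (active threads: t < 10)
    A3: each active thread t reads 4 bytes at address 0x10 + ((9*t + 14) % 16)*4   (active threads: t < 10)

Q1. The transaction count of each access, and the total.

A1: 2 transactions
A2: 1 transaction
A3: 2 transactions

Answer: 2,1,2; total 5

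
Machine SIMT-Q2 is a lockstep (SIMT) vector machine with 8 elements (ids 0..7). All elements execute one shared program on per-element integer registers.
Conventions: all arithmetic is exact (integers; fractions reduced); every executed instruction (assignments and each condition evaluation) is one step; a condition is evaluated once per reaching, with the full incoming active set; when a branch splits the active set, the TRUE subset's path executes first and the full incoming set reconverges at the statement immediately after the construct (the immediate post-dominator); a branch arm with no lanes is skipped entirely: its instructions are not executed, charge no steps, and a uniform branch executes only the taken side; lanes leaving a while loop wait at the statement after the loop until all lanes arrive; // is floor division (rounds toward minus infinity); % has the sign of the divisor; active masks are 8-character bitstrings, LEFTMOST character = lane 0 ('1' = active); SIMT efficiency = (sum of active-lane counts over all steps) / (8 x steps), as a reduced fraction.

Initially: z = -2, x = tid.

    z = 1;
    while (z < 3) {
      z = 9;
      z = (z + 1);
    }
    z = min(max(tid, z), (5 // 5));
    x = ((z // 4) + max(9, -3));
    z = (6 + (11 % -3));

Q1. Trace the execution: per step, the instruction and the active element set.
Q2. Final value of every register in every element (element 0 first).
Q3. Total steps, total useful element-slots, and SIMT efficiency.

step 0: z <- 1                       11111111
step 1: eval (z < 3)                 11111111
step 2: z <- 9                       11111111
step 3: z <- (z + 1)                 11111111
step 4: eval (z < 3)                 11111111
step 5: z <- min(max(tid, z), (5 // 5)) 11111111
step 6: x <- ((z // 4) + max(9, -3)) 11111111
step 7: z <- (6 + (11 % -3))         11111111

Answer: 8 steps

z: 5,5,5,5,5,5,5,5
x: 9,9,9,9,9,9,9,9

steps = 8; useful = 64; efficiency = 64/64 = 1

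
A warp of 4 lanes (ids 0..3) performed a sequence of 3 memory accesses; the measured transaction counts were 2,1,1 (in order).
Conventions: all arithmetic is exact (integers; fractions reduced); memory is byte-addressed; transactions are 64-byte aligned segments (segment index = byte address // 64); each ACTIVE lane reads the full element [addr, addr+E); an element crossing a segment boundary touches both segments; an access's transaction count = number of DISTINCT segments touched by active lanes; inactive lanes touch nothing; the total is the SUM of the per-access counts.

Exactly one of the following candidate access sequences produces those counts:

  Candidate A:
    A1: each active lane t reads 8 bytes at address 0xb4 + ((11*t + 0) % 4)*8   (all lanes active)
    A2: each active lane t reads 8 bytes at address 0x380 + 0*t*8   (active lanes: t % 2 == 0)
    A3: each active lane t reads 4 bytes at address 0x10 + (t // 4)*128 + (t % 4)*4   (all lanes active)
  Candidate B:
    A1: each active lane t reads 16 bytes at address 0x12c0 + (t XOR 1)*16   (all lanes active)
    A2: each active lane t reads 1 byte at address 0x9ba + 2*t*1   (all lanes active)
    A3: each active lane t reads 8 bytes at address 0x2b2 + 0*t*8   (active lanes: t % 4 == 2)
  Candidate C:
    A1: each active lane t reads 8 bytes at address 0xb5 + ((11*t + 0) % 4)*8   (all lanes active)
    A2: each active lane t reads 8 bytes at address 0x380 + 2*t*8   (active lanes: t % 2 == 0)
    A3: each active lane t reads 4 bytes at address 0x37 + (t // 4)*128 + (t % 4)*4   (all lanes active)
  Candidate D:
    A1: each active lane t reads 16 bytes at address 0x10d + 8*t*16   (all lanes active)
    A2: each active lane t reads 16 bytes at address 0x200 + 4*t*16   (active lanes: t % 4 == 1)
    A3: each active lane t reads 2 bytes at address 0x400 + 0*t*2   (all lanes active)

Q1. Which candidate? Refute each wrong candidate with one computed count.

B: A1 gives 1 transaction, not 2
C: A3 gives 2 transactions, not 1
D: A1 gives 4 transactions, not 2
A: all counts match (2,1,1)

Answer: A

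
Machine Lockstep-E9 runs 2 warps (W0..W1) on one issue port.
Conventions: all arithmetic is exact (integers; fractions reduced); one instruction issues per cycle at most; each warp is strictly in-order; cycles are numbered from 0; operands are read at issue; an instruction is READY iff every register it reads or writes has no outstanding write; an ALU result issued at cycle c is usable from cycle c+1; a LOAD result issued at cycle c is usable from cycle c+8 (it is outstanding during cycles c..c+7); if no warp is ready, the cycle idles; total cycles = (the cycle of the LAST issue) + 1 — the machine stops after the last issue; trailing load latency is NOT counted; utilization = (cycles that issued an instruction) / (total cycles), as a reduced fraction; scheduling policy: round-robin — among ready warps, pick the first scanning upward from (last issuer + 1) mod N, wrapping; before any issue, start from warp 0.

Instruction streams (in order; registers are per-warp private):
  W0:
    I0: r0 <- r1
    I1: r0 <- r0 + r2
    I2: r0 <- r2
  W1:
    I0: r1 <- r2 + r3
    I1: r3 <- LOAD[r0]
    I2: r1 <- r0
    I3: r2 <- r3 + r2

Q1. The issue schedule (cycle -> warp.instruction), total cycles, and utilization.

cycle 0: W0.I0
cycle 1: W1.I0
cycle 2: W0.I1
cycle 3: W1.I1
cycle 4: W0.I2
cycle 5: W1.I2
cycle 6: idle
cycle 7: idle
cycle 8: idle
cycle 9: idle
cycle 10: idle
cycle 11: W1.I3

Answer: 12 cycles, utilization 7/12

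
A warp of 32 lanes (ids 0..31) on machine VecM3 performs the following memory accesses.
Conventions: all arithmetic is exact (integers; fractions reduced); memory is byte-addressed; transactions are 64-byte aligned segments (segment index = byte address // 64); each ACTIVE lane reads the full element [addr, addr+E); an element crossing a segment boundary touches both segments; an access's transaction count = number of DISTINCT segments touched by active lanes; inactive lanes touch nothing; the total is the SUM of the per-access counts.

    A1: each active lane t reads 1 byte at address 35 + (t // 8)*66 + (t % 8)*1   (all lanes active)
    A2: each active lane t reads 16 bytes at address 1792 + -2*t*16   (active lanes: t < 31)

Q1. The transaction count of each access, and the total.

A1: 4 transactions
A2: 16 transactions

Answer: 4,16; total 20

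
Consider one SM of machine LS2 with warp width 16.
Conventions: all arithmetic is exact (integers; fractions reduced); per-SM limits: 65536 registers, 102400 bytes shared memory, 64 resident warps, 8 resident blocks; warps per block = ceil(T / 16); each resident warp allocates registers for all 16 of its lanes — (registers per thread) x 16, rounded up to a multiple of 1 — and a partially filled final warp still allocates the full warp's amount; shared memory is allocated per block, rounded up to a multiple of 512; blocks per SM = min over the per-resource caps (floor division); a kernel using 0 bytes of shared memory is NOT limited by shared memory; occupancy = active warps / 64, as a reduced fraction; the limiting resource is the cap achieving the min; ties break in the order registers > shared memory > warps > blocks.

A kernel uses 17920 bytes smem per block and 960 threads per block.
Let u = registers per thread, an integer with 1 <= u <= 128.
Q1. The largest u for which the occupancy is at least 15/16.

Answer: u = 68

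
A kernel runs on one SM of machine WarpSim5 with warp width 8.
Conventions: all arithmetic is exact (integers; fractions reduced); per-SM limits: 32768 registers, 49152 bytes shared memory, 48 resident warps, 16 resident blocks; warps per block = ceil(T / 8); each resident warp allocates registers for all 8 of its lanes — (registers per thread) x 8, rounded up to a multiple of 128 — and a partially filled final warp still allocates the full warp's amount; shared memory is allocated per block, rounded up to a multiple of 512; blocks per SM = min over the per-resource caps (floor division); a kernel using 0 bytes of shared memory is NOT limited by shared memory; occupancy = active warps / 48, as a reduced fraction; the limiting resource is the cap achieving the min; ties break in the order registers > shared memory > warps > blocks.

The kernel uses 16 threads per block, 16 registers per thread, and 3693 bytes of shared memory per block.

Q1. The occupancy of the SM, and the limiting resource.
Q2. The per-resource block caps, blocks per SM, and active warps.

Answer: occupancy 1/2, limited by shared memory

registers: 128 blocks
shared memory: 12 blocks
warps: 24 blocks
blocks: 16 blocks

Answer: 12 blocks, 24 active warps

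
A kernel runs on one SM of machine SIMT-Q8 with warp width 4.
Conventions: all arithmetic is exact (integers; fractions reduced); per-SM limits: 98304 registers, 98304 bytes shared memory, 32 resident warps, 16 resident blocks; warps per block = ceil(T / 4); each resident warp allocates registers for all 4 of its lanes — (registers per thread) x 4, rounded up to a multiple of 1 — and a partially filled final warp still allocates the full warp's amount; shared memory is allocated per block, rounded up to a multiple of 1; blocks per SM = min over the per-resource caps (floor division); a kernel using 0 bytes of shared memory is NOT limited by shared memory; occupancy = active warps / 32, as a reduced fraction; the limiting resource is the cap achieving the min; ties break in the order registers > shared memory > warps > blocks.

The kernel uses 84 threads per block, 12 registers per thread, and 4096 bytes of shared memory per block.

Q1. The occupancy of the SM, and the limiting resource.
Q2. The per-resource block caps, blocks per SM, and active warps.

Answer: occupancy 21/32, limited by warps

registers: 97 blocks
shared memory: 24 blocks
warps: 1 block
blocks: 16 blocks

Answer: 1 block, 21 active warps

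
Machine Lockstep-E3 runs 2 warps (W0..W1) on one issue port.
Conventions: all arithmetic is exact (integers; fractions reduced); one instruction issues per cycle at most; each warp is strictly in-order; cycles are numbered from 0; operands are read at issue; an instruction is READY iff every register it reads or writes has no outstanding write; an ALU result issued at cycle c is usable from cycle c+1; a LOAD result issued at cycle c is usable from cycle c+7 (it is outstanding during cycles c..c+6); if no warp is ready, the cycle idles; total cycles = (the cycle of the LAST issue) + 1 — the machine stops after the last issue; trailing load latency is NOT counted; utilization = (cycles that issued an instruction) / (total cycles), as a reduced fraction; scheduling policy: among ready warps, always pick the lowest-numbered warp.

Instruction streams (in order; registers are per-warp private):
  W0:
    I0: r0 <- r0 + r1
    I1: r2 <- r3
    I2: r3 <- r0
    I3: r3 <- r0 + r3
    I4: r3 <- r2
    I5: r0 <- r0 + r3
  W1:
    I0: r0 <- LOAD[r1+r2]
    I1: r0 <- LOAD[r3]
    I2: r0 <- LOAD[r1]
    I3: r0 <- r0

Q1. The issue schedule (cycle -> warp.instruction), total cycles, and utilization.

cycle 0: W0.I0
cycle 1: W0.I1
cycle 2: W0.I2
cycle 3: W0.I3
cycle 4: W0.I4
cycle 5: W0.I5
cycle 6: W1.I0
cycle 7: idle
cycle 8: idle
cycle 9: idle
cycle 10: idle
cycle 11: idle
cycle 12: idle
cycle 13: W1.I1
cycle 14: idle
cycle 15: idle
cycle 16: idle
cycle 17: idle
cycle 18: idle
cycle 19: idle
cycle 20: W1.I2
cycle 21: idle
cycle 22: idle
cycle 23: idle
cycle 24: idle
cycle 25: idle
cycle 26: idle
cycle 27: W1.I3

Answer: 28 cycles, utilization 5/14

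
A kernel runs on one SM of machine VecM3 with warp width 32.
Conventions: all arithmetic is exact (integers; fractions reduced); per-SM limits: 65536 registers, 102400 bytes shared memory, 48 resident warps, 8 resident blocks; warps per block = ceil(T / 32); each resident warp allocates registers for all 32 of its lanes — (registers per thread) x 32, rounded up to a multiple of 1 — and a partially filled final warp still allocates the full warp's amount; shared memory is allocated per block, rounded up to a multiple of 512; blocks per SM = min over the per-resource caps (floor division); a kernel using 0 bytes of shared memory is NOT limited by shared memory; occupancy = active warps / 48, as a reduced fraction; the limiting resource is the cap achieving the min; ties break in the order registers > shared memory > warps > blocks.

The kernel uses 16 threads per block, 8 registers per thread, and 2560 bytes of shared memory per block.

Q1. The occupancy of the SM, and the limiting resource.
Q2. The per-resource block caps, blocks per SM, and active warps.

Answer: occupancy 1/6, limited by blocks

registers: 256 blocks
shared memory: 40 blocks
warps: 48 blocks
blocks: 8 blocks

Answer: 8 blocks, 8 active warps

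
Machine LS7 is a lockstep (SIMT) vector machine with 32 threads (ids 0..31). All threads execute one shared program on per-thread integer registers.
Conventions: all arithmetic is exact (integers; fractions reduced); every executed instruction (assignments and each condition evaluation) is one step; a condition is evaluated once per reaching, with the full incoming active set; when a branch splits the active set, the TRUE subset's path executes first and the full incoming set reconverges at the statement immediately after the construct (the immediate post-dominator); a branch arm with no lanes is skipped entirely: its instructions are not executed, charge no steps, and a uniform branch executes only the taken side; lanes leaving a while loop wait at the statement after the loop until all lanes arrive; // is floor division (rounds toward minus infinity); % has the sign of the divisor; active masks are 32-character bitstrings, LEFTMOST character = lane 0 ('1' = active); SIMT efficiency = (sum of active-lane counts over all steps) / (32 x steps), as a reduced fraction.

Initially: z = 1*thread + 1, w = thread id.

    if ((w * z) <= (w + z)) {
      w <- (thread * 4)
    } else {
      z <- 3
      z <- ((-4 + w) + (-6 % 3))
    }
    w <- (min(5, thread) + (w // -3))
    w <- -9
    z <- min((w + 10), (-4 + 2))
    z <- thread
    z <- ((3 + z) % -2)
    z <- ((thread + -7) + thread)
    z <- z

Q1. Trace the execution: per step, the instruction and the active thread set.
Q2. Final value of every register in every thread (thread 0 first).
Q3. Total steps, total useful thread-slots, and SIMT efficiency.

step 0: eval ((w * z) <= (w + z))    11111111111111111111111111111111
step 1: w <- (thread * 4)            11000000000000000000000000000000
step 2: z <- 3                       00111111111111111111111111111111
step 3: z <- ((-4 + w) + (-6 % 3))   00111111111111111111111111111111
step 4: w <- (min(5, thread) + (w // -3)) 11111111111111111111111111111111
step 5: w <- -9                      11111111111111111111111111111111
step 6: z <- min((w + 10), (-4 + 2)) 11111111111111111111111111111111
step 7: z <- thread                  11111111111111111111111111111111
step 8: z <- ((3 + z) % -2)          11111111111111111111111111111111
step 9: z <- ((thread + -7) + thread) 11111111111111111111111111111111
step 10: z <- z                       11111111111111111111111111111111

Answer: 11 steps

z: -7,-5,-3,-1,1,3,5,7,9,11,13,15,17,19,21,23,25,27,29,31,33,35,37,39,41,43,45,47,49,51,53,55
w: -9,-9,-9,-9,-9,-9,-9,-9,-9,-9,-9,-9,-9,-9,-9,-9,-9,-9,-9,-9,-9,-9,-9,-9,-9,-9,-9,-9,-9,-9,-9,-9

steps = 11; useful = 318; efficiency = 318/352 = 159/176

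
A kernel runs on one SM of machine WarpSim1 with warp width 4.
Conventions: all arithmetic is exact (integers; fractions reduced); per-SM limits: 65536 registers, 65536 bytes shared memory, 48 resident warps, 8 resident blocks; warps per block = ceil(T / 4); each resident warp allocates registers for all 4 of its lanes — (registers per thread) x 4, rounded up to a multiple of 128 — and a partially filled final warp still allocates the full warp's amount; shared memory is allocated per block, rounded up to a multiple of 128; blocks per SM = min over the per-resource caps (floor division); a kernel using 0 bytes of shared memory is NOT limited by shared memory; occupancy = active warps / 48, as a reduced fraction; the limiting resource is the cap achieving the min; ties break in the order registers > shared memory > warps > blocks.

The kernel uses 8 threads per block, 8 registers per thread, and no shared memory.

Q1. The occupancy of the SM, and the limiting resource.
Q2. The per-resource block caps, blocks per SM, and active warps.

Answer: occupancy 1/3, limited by blocks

registers: 256 blocks
shared memory: no limit (kernel uses none)
warps: 24 blocks
blocks: 8 blocks

Answer: 8 blocks, 16 active warps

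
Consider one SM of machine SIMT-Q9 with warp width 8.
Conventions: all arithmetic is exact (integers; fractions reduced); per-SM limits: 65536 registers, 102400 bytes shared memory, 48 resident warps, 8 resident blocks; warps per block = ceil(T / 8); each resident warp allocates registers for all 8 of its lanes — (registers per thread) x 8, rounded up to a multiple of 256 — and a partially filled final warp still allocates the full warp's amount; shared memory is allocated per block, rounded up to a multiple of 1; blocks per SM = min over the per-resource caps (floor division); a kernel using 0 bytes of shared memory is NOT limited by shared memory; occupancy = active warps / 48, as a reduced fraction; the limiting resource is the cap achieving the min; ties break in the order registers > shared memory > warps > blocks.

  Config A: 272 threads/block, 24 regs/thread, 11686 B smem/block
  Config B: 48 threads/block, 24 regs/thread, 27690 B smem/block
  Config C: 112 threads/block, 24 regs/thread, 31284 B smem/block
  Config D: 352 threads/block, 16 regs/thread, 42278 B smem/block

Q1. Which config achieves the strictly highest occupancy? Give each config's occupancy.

occupancies: A 17/24, B 3/8, C 7/8, D 11/12

Answer: D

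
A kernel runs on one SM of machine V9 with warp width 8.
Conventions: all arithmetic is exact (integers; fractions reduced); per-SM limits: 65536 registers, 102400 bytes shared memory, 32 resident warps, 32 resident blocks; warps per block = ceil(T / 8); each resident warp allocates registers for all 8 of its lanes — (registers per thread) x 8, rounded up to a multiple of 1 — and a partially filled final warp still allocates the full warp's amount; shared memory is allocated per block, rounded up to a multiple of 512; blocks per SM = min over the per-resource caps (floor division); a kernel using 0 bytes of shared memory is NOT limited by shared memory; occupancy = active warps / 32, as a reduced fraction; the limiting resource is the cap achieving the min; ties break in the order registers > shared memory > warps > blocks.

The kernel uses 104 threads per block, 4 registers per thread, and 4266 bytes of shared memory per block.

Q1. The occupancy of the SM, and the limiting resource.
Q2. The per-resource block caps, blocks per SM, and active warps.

Answer: occupancy 13/16, limited by warps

registers: 157 blocks
shared memory: 22 blocks
warps: 2 blocks
blocks: 32 blocks

Answer: 2 blocks, 26 active warps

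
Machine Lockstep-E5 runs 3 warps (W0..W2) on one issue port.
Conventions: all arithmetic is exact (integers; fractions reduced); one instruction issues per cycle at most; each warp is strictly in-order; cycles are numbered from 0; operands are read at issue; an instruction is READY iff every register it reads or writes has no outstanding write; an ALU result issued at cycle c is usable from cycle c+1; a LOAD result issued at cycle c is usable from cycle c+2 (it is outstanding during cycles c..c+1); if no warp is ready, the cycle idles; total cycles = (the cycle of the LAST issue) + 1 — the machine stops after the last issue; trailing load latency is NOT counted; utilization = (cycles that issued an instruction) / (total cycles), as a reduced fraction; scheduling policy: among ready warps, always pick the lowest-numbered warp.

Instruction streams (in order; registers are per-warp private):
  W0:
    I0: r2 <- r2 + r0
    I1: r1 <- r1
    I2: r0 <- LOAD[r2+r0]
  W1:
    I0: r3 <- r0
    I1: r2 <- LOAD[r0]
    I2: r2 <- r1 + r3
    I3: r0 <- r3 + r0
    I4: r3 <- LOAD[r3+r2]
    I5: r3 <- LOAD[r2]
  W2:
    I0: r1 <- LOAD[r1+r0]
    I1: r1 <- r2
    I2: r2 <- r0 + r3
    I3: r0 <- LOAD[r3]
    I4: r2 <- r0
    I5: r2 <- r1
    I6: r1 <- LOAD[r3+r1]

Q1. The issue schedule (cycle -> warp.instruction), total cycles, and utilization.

cycle 0: W0.I0
cycle 1: W0.I1
cycle 2: W0.I2
cycle 3: W1.I0
cycle 4: W1.I1
cycle 5: W2.I0
cycle 6: W1.I2
cycle 7: W1.I3
cycle 8: W1.I4
cycle 9: W2.I1
cycle 10: W1.I5
cycle 11: W2.I2
cycle 12: W2.I3
cycle 13: idle
cycle 14: W2.I4
cycle 15: W2.I5
cycle 16: W2.I6

Answer: 17 cycles, utilization 16/17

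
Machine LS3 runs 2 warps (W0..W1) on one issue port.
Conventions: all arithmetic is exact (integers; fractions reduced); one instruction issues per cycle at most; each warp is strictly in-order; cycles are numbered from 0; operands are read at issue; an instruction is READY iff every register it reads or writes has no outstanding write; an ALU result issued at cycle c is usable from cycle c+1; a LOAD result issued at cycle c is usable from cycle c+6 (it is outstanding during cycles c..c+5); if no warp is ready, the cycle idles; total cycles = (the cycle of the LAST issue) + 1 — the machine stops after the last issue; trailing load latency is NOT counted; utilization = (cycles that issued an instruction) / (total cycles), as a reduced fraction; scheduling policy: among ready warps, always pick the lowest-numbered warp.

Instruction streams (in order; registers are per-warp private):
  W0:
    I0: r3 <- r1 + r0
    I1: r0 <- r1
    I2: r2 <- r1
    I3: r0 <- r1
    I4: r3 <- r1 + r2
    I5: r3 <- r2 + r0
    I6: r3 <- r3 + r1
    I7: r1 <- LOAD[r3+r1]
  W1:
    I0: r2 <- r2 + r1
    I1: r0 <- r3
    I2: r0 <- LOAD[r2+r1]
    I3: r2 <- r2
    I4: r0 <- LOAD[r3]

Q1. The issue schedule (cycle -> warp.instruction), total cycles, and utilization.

cycle 0: W0.I0
cycle 1: W0.I1
cycle 2: W0.I2
cycle 3: W0.I3
cycle 4: W0.I4
cycle 5: W0.I5
cycle 6: W0.I6
cycle 7: W0.I7
cycle 8: W1.I0
cycle 9: W1.I1
cycle 10: W1.I2
cycle 11: W1.I3
cycle 12: idle
cycle 13: idle
cycle 14: idle
cycle 15: idle
cycle 16: W1.I4

Answer: 17 cycles, utilization 13/17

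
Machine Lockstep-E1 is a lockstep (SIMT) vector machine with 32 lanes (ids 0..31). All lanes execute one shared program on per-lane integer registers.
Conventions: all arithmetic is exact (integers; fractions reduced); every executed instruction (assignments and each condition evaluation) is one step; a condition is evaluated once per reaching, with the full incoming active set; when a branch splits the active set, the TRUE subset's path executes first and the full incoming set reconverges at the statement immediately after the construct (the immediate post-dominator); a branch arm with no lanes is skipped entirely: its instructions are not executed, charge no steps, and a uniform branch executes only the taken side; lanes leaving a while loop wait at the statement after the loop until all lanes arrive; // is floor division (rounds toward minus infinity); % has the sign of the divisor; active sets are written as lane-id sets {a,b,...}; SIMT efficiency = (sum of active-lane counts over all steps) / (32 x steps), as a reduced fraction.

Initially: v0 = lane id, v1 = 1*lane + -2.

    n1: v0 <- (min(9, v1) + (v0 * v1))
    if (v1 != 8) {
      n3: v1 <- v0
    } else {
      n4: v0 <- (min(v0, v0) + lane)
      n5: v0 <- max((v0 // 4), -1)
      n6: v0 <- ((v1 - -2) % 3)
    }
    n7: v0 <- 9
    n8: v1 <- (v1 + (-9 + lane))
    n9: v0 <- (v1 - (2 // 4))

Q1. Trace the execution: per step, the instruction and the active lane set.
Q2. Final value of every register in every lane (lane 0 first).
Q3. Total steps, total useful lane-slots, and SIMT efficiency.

step 0: v0 <- (min(9, v1) + (v0 * v1)) {0,1,2,3,4,5,6,7,8,9,10,11,12,13,14,15,16,17,18,19,20,21,22,23,24,25,26,27,28,29,30,31}
step 1: eval (v1 != 8)               {0,1,2,3,4,5,6,7,8,9,10,11,12,13,14,15,16,17,18,19,20,21,22,23,24,25,26,27,28,29,30,31}
step 2: v1 <- v0                     {0,1,2,3,4,5,6,7,8,9,11,12,13,14,15,16,17,18,19,20,21,22,23,24,25,26,27,28,29,30,31}
step 3: v0 <- (min(v0, v0) + lane)   {10}
step 4: v0 <- max((v0 // 4), -1)     {10}
step 5: v0 <- ((v1 - -2) % 3)        {10}
step 6: v0 <- 9                      {0,1,2,3,4,5,6,7,8,9,10,11,12,13,14,15,16,17,18,19,20,21,22,23,24,25,26,27,28,29,30,31}
step 7: v1 <- (v1 + (-9 + lane))     {0,1,2,3,4,5,6,7,8,9,10,11,12,13,14,15,16,17,18,19,20,21,22,23,24,25,26,27,28,29,30,31}
step 8: v0 <- (v1 - (2 // 4))        {0,1,2,3,4,5,6,7,8,9,10,11,12,13,14,15,16,17,18,19,20,21,22,23,24,25,26,27,28,29,30,31}

Answer: 9 steps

v0: -11,-10,-7,-2,5,14,25,38,53,70,9,110,132,156,182,210,240,272,306,342,380,420,462,506,552,600,650,702,756,812,870,930
v1: -11,-10,-7,-2,5,14,25,38,53,70,9,110,132,156,182,210,240,272,306,342,380,420,462,506,552,600,650,702,756,812,870,930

steps = 9; useful = 194; efficiency = 194/288 = 97/144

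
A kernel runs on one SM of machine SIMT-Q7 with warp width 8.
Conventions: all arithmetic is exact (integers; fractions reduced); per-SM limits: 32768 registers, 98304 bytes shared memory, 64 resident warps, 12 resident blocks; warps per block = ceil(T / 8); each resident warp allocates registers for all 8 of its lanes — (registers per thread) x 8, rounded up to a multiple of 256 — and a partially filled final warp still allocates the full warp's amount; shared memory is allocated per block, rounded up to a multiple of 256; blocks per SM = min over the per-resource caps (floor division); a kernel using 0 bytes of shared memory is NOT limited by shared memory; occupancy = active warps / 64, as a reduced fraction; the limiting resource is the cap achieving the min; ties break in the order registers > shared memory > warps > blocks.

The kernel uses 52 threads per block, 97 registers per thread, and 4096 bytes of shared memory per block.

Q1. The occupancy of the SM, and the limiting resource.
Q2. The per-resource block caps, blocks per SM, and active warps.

Answer: occupancy 7/16, limited by registers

registers: 4 blocks
shared memory: 24 blocks
warps: 9 blocks
blocks: 12 blocks

Answer: 4 blocks, 28 active warps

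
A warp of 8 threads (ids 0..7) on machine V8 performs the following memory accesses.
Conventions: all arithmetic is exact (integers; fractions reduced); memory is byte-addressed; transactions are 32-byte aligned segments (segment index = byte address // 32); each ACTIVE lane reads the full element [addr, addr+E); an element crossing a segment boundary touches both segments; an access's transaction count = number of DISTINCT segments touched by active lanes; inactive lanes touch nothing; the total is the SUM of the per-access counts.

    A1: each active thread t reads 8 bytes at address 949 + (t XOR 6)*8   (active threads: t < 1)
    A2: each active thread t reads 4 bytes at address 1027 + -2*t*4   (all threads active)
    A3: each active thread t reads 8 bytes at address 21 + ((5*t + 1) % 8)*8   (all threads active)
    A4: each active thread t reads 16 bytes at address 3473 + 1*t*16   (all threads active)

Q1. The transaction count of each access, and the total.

A1: 1 transaction
A2: 3 transactions
A3: 3 transactions
A4: 5 transactions

Answer: 1,3,3,5; total 12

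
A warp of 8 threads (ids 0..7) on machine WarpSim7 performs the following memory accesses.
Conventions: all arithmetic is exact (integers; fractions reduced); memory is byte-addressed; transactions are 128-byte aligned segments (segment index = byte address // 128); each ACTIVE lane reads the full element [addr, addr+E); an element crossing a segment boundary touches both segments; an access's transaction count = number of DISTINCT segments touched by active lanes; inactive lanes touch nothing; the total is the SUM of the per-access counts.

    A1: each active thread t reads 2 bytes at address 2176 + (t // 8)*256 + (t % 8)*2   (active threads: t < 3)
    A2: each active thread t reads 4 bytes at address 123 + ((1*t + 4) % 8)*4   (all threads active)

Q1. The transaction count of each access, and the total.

A1: 1 transaction
A2: 2 transactions

Answer: 1,2; total 3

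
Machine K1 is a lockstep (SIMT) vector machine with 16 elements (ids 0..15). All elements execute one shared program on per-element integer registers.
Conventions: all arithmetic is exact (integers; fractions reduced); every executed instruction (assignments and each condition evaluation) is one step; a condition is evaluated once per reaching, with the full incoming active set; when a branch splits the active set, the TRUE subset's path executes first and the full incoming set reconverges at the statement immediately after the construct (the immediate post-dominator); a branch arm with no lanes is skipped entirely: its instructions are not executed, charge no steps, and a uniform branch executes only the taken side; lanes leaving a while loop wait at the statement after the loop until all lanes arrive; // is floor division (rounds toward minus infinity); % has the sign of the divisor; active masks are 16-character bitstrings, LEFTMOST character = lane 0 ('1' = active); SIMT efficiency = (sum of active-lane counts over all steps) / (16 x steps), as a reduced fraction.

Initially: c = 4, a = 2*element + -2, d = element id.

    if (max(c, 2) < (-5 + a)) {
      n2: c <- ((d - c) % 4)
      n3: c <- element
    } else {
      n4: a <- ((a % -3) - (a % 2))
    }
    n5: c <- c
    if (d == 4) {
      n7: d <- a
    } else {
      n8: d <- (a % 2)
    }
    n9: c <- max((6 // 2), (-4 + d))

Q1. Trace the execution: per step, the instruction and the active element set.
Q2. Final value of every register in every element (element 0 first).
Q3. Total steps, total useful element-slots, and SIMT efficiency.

step 0: eval (max(c, 2) < (-5 + a))  1111111111111111
step 1: c <- ((d - c) % 4)           0000001111111111
step 2: c <- element                 0000001111111111
step 3: a <- ((a % -3) - (a % 2))    1111110000000000
step 4: c <- c                       1111111111111111
step 5: eval (d == 4)                1111111111111111
step 6: d <- a                       0000100000000000
step 7: d <- (a % 2)                 1111011111111111
step 8: c <- max((6 // 2), (-4 + d)) 1111111111111111

Answer: 9 steps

c: 3,3,3,3,3,3,3,3,3,3,3,3,3,3,3,3
a: -2,0,-1,-2,0,-1,10,12,14,16,18,20,22,24,26,28
d: 0,0,1,0,0,1,0,0,0,0,0,0,0,0,0,0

steps = 9; useful = 106; efficiency = 106/144 = 53/72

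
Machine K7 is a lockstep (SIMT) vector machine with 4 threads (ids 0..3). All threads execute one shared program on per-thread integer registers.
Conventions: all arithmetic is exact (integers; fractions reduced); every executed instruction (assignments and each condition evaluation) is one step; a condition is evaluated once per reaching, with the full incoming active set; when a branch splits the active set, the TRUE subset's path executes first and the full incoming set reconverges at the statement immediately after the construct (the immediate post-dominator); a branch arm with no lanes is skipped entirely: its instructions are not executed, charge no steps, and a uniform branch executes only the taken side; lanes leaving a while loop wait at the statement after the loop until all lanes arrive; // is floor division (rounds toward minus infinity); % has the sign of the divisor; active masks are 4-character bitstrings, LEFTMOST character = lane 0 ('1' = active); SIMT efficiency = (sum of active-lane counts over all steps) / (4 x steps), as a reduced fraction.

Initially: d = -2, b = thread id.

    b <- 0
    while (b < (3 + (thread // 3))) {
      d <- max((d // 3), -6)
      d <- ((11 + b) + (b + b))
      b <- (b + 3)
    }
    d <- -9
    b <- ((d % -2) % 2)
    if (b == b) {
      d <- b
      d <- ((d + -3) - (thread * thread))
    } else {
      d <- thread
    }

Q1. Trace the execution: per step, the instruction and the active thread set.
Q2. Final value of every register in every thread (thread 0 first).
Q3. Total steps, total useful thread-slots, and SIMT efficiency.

step 0: b <- 0                       1111
step 1: eval (b < (3 + (thread // 3))) 1111
step 2: d <- max((d // 3), -6)       1111
step 3: d <- ((11 + b) + (b + b))    1111
step 4: b <- (b + 3)                 1111
step 5: eval (b < (3 + (thread // 3))) 1111
step 6: d <- max((d // 3), -6)       0001
step 7: d <- ((11 + b) + (b + b))    0001
step 8: b <- (b + 3)                 0001
step 9: eval (b < (3 + (thread // 3))) 0001
step 10: d <- -9                      1111
step 11: b <- ((d % -2) % 2)          1111
step 12: eval (b == b)                1111
step 13: d <- b                       1111
step 14: d <- ((d + -3) - (thread * thread)) 1111

Answer: 15 steps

d: -2,-3,-6,-11
b: 1,1,1,1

steps = 15; useful = 48; efficiency = 48/60 = 4/5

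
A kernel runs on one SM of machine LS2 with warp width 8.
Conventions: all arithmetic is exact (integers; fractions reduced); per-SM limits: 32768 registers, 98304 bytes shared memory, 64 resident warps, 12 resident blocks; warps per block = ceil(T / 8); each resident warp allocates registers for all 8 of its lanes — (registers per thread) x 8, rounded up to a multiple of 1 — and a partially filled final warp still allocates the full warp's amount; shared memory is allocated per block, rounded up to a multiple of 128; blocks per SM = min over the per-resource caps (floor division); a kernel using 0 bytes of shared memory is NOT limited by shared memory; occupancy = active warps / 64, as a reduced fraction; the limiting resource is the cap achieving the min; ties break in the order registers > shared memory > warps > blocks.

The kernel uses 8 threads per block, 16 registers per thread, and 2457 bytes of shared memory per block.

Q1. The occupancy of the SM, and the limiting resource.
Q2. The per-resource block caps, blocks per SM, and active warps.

Answer: occupancy 3/16, limited by blocks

registers: 256 blocks
shared memory: 38 blocks
warps: 64 blocks
blocks: 12 blocks

Answer: 12 blocks, 12 active warps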